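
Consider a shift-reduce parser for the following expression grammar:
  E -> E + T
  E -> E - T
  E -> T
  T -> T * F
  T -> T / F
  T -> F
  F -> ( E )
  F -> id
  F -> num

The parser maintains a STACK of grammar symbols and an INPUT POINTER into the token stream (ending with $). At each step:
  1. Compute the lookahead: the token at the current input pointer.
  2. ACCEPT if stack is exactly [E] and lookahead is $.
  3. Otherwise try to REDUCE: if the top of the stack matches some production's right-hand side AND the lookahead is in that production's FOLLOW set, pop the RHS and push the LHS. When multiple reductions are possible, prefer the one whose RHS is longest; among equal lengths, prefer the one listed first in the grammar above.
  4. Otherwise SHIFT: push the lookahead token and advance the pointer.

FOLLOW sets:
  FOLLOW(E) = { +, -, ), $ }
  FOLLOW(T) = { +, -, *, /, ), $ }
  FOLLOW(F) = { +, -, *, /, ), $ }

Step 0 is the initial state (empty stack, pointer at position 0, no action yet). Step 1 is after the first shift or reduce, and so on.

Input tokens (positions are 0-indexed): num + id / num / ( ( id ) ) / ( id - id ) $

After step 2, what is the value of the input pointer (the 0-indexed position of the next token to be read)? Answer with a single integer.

Step 1: shift num. Stack=[num] ptr=1 lookahead=+ remaining=[+ id / num / ( ( id ) ) / ( id - id ) $]
Step 2: reduce F->num. Stack=[F] ptr=1 lookahead=+ remaining=[+ id / num / ( ( id ) ) / ( id - id ) $]

Answer: 1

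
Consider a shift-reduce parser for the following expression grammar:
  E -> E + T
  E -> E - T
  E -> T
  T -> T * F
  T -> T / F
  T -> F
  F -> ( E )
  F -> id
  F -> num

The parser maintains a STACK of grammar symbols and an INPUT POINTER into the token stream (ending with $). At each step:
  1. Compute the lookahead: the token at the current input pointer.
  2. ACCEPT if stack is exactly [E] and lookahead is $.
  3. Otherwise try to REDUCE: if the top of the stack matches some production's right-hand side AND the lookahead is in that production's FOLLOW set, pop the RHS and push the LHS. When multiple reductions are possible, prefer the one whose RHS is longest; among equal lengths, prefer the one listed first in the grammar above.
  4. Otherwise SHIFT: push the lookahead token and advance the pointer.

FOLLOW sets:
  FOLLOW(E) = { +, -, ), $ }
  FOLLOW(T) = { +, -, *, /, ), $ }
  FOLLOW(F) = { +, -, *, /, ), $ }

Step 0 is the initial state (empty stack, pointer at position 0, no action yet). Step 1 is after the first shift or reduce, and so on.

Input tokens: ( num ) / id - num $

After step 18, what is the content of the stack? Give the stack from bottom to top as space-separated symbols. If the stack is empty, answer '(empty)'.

Answer: E

Derivation:
Step 1: shift (. Stack=[(] ptr=1 lookahead=num remaining=[num ) / id - num $]
Step 2: shift num. Stack=[( num] ptr=2 lookahead=) remaining=[) / id - num $]
Step 3: reduce F->num. Stack=[( F] ptr=2 lookahead=) remaining=[) / id - num $]
Step 4: reduce T->F. Stack=[( T] ptr=2 lookahead=) remaining=[) / id - num $]
Step 5: reduce E->T. Stack=[( E] ptr=2 lookahead=) remaining=[) / id - num $]
Step 6: shift ). Stack=[( E )] ptr=3 lookahead=/ remaining=[/ id - num $]
Step 7: reduce F->( E ). Stack=[F] ptr=3 lookahead=/ remaining=[/ id - num $]
Step 8: reduce T->F. Stack=[T] ptr=3 lookahead=/ remaining=[/ id - num $]
Step 9: shift /. Stack=[T /] ptr=4 lookahead=id remaining=[id - num $]
Step 10: shift id. Stack=[T / id] ptr=5 lookahead=- remaining=[- num $]
Step 11: reduce F->id. Stack=[T / F] ptr=5 lookahead=- remaining=[- num $]
Step 12: reduce T->T / F. Stack=[T] ptr=5 lookahead=- remaining=[- num $]
Step 13: reduce E->T. Stack=[E] ptr=5 lookahead=- remaining=[- num $]
Step 14: shift -. Stack=[E -] ptr=6 lookahead=num remaining=[num $]
Step 15: shift num. Stack=[E - num] ptr=7 lookahead=$ remaining=[$]
Step 16: reduce F->num. Stack=[E - F] ptr=7 lookahead=$ remaining=[$]
Step 17: reduce T->F. Stack=[E - T] ptr=7 lookahead=$ remaining=[$]
Step 18: reduce E->E - T. Stack=[E] ptr=7 lookahead=$ remaining=[$]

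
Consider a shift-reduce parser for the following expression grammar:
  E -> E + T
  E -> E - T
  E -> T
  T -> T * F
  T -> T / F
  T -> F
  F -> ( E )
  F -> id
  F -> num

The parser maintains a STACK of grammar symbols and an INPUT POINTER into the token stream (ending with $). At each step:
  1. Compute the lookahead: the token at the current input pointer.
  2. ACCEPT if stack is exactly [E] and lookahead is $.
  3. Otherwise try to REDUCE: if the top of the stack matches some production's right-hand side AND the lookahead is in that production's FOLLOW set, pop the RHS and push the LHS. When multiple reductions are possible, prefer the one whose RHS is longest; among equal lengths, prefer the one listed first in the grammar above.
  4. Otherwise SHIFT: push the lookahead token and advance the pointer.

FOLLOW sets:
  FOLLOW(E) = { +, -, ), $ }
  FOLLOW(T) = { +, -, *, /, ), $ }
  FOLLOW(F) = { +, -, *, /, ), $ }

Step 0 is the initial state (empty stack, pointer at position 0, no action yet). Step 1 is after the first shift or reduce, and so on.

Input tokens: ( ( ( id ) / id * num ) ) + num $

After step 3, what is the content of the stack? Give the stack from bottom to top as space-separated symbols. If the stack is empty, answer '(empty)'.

Step 1: shift (. Stack=[(] ptr=1 lookahead=( remaining=[( ( id ) / id * num ) ) + num $]
Step 2: shift (. Stack=[( (] ptr=2 lookahead=( remaining=[( id ) / id * num ) ) + num $]
Step 3: shift (. Stack=[( ( (] ptr=3 lookahead=id remaining=[id ) / id * num ) ) + num $]

Answer: ( ( (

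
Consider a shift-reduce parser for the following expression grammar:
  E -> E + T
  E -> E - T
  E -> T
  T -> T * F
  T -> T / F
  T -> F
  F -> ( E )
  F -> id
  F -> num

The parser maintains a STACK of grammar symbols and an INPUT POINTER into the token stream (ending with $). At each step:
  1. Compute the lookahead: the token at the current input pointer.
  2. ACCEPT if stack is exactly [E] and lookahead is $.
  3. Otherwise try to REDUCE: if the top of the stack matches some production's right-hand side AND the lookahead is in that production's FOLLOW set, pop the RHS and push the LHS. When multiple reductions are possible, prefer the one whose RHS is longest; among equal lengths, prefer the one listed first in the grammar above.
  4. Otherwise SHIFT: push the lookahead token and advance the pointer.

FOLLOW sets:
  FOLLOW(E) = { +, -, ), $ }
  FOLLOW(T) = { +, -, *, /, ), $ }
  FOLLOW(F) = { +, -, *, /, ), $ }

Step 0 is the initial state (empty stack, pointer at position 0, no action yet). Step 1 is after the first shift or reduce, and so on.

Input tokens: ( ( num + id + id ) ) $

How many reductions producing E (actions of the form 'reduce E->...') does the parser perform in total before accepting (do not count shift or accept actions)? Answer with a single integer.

Answer: 5

Derivation:
Step 1: shift (. Stack=[(] ptr=1 lookahead=( remaining=[( num + id + id ) ) $]
Step 2: shift (. Stack=[( (] ptr=2 lookahead=num remaining=[num + id + id ) ) $]
Step 3: shift num. Stack=[( ( num] ptr=3 lookahead=+ remaining=[+ id + id ) ) $]
Step 4: reduce F->num. Stack=[( ( F] ptr=3 lookahead=+ remaining=[+ id + id ) ) $]
Step 5: reduce T->F. Stack=[( ( T] ptr=3 lookahead=+ remaining=[+ id + id ) ) $]
Step 6: reduce E->T. Stack=[( ( E] ptr=3 lookahead=+ remaining=[+ id + id ) ) $]
Step 7: shift +. Stack=[( ( E +] ptr=4 lookahead=id remaining=[id + id ) ) $]
Step 8: shift id. Stack=[( ( E + id] ptr=5 lookahead=+ remaining=[+ id ) ) $]
Step 9: reduce F->id. Stack=[( ( E + F] ptr=5 lookahead=+ remaining=[+ id ) ) $]
Step 10: reduce T->F. Stack=[( ( E + T] ptr=5 lookahead=+ remaining=[+ id ) ) $]
Step 11: reduce E->E + T. Stack=[( ( E] ptr=5 lookahead=+ remaining=[+ id ) ) $]
Step 12: shift +. Stack=[( ( E +] ptr=6 lookahead=id remaining=[id ) ) $]
Step 13: shift id. Stack=[( ( E + id] ptr=7 lookahead=) remaining=[) ) $]
Step 14: reduce F->id. Stack=[( ( E + F] ptr=7 lookahead=) remaining=[) ) $]
Step 15: reduce T->F. Stack=[( ( E + T] ptr=7 lookahead=) remaining=[) ) $]
Step 16: reduce E->E + T. Stack=[( ( E] ptr=7 lookahead=) remaining=[) ) $]
Step 17: shift ). Stack=[( ( E )] ptr=8 lookahead=) remaining=[) $]
Step 18: reduce F->( E ). Stack=[( F] ptr=8 lookahead=) remaining=[) $]
Step 19: reduce T->F. Stack=[( T] ptr=8 lookahead=) remaining=[) $]
Step 20: reduce E->T. Stack=[( E] ptr=8 lookahead=) remaining=[) $]
Step 21: shift ). Stack=[( E )] ptr=9 lookahead=$ remaining=[$]
Step 22: reduce F->( E ). Stack=[F] ptr=9 lookahead=$ remaining=[$]
Step 23: reduce T->F. Stack=[T] ptr=9 lookahead=$ remaining=[$]
Step 24: reduce E->T. Stack=[E] ptr=9 lookahead=$ remaining=[$]
Step 25: accept. Stack=[E] ptr=9 lookahead=$ remaining=[$]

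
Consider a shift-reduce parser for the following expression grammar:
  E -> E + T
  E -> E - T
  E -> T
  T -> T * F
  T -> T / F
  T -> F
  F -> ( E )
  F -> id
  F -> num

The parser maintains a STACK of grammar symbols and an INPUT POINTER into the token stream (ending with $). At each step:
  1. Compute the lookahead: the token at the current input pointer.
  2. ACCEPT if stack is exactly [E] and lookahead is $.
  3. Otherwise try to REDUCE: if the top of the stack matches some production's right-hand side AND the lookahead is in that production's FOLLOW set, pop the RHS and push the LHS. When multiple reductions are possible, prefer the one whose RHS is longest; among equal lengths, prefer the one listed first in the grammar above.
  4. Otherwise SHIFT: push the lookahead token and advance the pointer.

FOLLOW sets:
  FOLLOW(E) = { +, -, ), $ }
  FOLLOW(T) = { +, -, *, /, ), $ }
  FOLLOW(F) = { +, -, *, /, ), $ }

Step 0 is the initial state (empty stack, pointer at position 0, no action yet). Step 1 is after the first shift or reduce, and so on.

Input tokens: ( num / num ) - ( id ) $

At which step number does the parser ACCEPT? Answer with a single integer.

Step 1: shift (. Stack=[(] ptr=1 lookahead=num remaining=[num / num ) - ( id ) $]
Step 2: shift num. Stack=[( num] ptr=2 lookahead=/ remaining=[/ num ) - ( id ) $]
Step 3: reduce F->num. Stack=[( F] ptr=2 lookahead=/ remaining=[/ num ) - ( id ) $]
Step 4: reduce T->F. Stack=[( T] ptr=2 lookahead=/ remaining=[/ num ) - ( id ) $]
Step 5: shift /. Stack=[( T /] ptr=3 lookahead=num remaining=[num ) - ( id ) $]
Step 6: shift num. Stack=[( T / num] ptr=4 lookahead=) remaining=[) - ( id ) $]
Step 7: reduce F->num. Stack=[( T / F] ptr=4 lookahead=) remaining=[) - ( id ) $]
Step 8: reduce T->T / F. Stack=[( T] ptr=4 lookahead=) remaining=[) - ( id ) $]
Step 9: reduce E->T. Stack=[( E] ptr=4 lookahead=) remaining=[) - ( id ) $]
Step 10: shift ). Stack=[( E )] ptr=5 lookahead=- remaining=[- ( id ) $]
Step 11: reduce F->( E ). Stack=[F] ptr=5 lookahead=- remaining=[- ( id ) $]
Step 12: reduce T->F. Stack=[T] ptr=5 lookahead=- remaining=[- ( id ) $]
Step 13: reduce E->T. Stack=[E] ptr=5 lookahead=- remaining=[- ( id ) $]
Step 14: shift -. Stack=[E -] ptr=6 lookahead=( remaining=[( id ) $]
Step 15: shift (. Stack=[E - (] ptr=7 lookahead=id remaining=[id ) $]
Step 16: shift id. Stack=[E - ( id] ptr=8 lookahead=) remaining=[) $]
Step 17: reduce F->id. Stack=[E - ( F] ptr=8 lookahead=) remaining=[) $]
Step 18: reduce T->F. Stack=[E - ( T] ptr=8 lookahead=) remaining=[) $]
Step 19: reduce E->T. Stack=[E - ( E] ptr=8 lookahead=) remaining=[) $]
Step 20: shift ). Stack=[E - ( E )] ptr=9 lookahead=$ remaining=[$]
Step 21: reduce F->( E ). Stack=[E - F] ptr=9 lookahead=$ remaining=[$]
Step 22: reduce T->F. Stack=[E - T] ptr=9 lookahead=$ remaining=[$]
Step 23: reduce E->E - T. Stack=[E] ptr=9 lookahead=$ remaining=[$]
Step 24: accept. Stack=[E] ptr=9 lookahead=$ remaining=[$]

Answer: 24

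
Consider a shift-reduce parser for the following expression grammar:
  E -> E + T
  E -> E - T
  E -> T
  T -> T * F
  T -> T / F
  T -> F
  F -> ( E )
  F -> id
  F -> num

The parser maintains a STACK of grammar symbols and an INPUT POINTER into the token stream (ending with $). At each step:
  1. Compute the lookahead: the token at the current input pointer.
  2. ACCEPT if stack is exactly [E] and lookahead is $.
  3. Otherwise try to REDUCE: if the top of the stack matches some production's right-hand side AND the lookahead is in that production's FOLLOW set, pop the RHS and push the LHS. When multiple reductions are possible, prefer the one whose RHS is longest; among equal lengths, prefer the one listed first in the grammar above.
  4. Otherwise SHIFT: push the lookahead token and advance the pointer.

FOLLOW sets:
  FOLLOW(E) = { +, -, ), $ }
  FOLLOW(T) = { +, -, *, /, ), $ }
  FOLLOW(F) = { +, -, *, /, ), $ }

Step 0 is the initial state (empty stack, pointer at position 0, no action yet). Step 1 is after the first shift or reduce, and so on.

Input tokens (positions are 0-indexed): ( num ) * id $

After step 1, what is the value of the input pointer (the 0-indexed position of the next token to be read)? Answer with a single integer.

Step 1: shift (. Stack=[(] ptr=1 lookahead=num remaining=[num ) * id $]

Answer: 1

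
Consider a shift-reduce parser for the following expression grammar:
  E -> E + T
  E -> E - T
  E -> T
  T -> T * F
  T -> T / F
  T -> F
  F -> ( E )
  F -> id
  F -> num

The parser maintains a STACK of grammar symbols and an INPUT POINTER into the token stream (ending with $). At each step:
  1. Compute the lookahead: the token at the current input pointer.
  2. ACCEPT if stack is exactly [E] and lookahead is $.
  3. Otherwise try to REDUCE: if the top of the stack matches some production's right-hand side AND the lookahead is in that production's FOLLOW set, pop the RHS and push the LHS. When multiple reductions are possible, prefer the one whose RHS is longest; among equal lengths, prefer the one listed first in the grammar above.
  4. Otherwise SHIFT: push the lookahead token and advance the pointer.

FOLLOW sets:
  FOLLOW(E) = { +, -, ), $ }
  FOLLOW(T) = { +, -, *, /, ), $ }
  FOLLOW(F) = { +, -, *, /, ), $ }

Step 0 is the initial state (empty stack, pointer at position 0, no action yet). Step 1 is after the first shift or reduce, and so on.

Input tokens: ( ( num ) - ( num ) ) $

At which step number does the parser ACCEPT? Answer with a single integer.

Answer: 25

Derivation:
Step 1: shift (. Stack=[(] ptr=1 lookahead=( remaining=[( num ) - ( num ) ) $]
Step 2: shift (. Stack=[( (] ptr=2 lookahead=num remaining=[num ) - ( num ) ) $]
Step 3: shift num. Stack=[( ( num] ptr=3 lookahead=) remaining=[) - ( num ) ) $]
Step 4: reduce F->num. Stack=[( ( F] ptr=3 lookahead=) remaining=[) - ( num ) ) $]
Step 5: reduce T->F. Stack=[( ( T] ptr=3 lookahead=) remaining=[) - ( num ) ) $]
Step 6: reduce E->T. Stack=[( ( E] ptr=3 lookahead=) remaining=[) - ( num ) ) $]
Step 7: shift ). Stack=[( ( E )] ptr=4 lookahead=- remaining=[- ( num ) ) $]
Step 8: reduce F->( E ). Stack=[( F] ptr=4 lookahead=- remaining=[- ( num ) ) $]
Step 9: reduce T->F. Stack=[( T] ptr=4 lookahead=- remaining=[- ( num ) ) $]
Step 10: reduce E->T. Stack=[( E] ptr=4 lookahead=- remaining=[- ( num ) ) $]
Step 11: shift -. Stack=[( E -] ptr=5 lookahead=( remaining=[( num ) ) $]
Step 12: shift (. Stack=[( E - (] ptr=6 lookahead=num remaining=[num ) ) $]
Step 13: shift num. Stack=[( E - ( num] ptr=7 lookahead=) remaining=[) ) $]
Step 14: reduce F->num. Stack=[( E - ( F] ptr=7 lookahead=) remaining=[) ) $]
Step 15: reduce T->F. Stack=[( E - ( T] ptr=7 lookahead=) remaining=[) ) $]
Step 16: reduce E->T. Stack=[( E - ( E] ptr=7 lookahead=) remaining=[) ) $]
Step 17: shift ). Stack=[( E - ( E )] ptr=8 lookahead=) remaining=[) $]
Step 18: reduce F->( E ). Stack=[( E - F] ptr=8 lookahead=) remaining=[) $]
Step 19: reduce T->F. Stack=[( E - T] ptr=8 lookahead=) remaining=[) $]
Step 20: reduce E->E - T. Stack=[( E] ptr=8 lookahead=) remaining=[) $]
Step 21: shift ). Stack=[( E )] ptr=9 lookahead=$ remaining=[$]
Step 22: reduce F->( E ). Stack=[F] ptr=9 lookahead=$ remaining=[$]
Step 23: reduce T->F. Stack=[T] ptr=9 lookahead=$ remaining=[$]
Step 24: reduce E->T. Stack=[E] ptr=9 lookahead=$ remaining=[$]
Step 25: accept. Stack=[E] ptr=9 lookahead=$ remaining=[$]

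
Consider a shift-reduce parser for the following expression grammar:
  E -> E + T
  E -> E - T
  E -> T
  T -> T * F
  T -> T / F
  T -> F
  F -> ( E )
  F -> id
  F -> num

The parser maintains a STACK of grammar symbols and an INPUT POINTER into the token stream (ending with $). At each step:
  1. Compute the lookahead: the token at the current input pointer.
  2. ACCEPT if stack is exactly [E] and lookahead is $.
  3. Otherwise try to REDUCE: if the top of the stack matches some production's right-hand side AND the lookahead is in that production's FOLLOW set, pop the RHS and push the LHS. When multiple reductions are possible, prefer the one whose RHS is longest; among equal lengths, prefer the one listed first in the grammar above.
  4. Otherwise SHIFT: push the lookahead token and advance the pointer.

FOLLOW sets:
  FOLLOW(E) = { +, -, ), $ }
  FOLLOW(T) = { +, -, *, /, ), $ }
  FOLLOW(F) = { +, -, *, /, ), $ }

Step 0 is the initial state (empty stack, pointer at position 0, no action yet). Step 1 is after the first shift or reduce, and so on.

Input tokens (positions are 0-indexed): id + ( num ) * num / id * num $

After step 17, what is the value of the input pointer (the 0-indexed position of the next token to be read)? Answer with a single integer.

Step 1: shift id. Stack=[id] ptr=1 lookahead=+ remaining=[+ ( num ) * num / id * num $]
Step 2: reduce F->id. Stack=[F] ptr=1 lookahead=+ remaining=[+ ( num ) * num / id * num $]
Step 3: reduce T->F. Stack=[T] ptr=1 lookahead=+ remaining=[+ ( num ) * num / id * num $]
Step 4: reduce E->T. Stack=[E] ptr=1 lookahead=+ remaining=[+ ( num ) * num / id * num $]
Step 5: shift +. Stack=[E +] ptr=2 lookahead=( remaining=[( num ) * num / id * num $]
Step 6: shift (. Stack=[E + (] ptr=3 lookahead=num remaining=[num ) * num / id * num $]
Step 7: shift num. Stack=[E + ( num] ptr=4 lookahead=) remaining=[) * num / id * num $]
Step 8: reduce F->num. Stack=[E + ( F] ptr=4 lookahead=) remaining=[) * num / id * num $]
Step 9: reduce T->F. Stack=[E + ( T] ptr=4 lookahead=) remaining=[) * num / id * num $]
Step 10: reduce E->T. Stack=[E + ( E] ptr=4 lookahead=) remaining=[) * num / id * num $]
Step 11: shift ). Stack=[E + ( E )] ptr=5 lookahead=* remaining=[* num / id * num $]
Step 12: reduce F->( E ). Stack=[E + F] ptr=5 lookahead=* remaining=[* num / id * num $]
Step 13: reduce T->F. Stack=[E + T] ptr=5 lookahead=* remaining=[* num / id * num $]
Step 14: shift *. Stack=[E + T *] ptr=6 lookahead=num remaining=[num / id * num $]
Step 15: shift num. Stack=[E + T * num] ptr=7 lookahead=/ remaining=[/ id * num $]
Step 16: reduce F->num. Stack=[E + T * F] ptr=7 lookahead=/ remaining=[/ id * num $]
Step 17: reduce T->T * F. Stack=[E + T] ptr=7 lookahead=/ remaining=[/ id * num $]

Answer: 7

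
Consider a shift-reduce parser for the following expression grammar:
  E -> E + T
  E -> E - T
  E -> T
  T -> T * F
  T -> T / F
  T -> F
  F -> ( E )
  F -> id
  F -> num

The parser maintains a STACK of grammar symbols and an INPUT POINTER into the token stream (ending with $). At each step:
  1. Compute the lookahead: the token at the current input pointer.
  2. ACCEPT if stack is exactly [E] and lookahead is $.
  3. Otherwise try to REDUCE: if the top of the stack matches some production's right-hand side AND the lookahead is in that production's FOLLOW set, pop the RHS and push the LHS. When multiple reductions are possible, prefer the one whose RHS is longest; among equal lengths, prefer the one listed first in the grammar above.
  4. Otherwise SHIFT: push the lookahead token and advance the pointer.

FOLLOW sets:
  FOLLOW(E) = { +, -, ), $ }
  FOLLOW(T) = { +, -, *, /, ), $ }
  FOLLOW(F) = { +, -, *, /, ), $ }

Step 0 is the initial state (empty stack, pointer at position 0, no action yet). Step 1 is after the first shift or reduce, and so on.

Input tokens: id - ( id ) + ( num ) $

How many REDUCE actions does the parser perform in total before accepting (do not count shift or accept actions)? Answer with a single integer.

Answer: 15

Derivation:
Step 1: shift id. Stack=[id] ptr=1 lookahead=- remaining=[- ( id ) + ( num ) $]
Step 2: reduce F->id. Stack=[F] ptr=1 lookahead=- remaining=[- ( id ) + ( num ) $]
Step 3: reduce T->F. Stack=[T] ptr=1 lookahead=- remaining=[- ( id ) + ( num ) $]
Step 4: reduce E->T. Stack=[E] ptr=1 lookahead=- remaining=[- ( id ) + ( num ) $]
Step 5: shift -. Stack=[E -] ptr=2 lookahead=( remaining=[( id ) + ( num ) $]
Step 6: shift (. Stack=[E - (] ptr=3 lookahead=id remaining=[id ) + ( num ) $]
Step 7: shift id. Stack=[E - ( id] ptr=4 lookahead=) remaining=[) + ( num ) $]
Step 8: reduce F->id. Stack=[E - ( F] ptr=4 lookahead=) remaining=[) + ( num ) $]
Step 9: reduce T->F. Stack=[E - ( T] ptr=4 lookahead=) remaining=[) + ( num ) $]
Step 10: reduce E->T. Stack=[E - ( E] ptr=4 lookahead=) remaining=[) + ( num ) $]
Step 11: shift ). Stack=[E - ( E )] ptr=5 lookahead=+ remaining=[+ ( num ) $]
Step 12: reduce F->( E ). Stack=[E - F] ptr=5 lookahead=+ remaining=[+ ( num ) $]
Step 13: reduce T->F. Stack=[E - T] ptr=5 lookahead=+ remaining=[+ ( num ) $]
Step 14: reduce E->E - T. Stack=[E] ptr=5 lookahead=+ remaining=[+ ( num ) $]
Step 15: shift +. Stack=[E +] ptr=6 lookahead=( remaining=[( num ) $]
Step 16: shift (. Stack=[E + (] ptr=7 lookahead=num remaining=[num ) $]
Step 17: shift num. Stack=[E + ( num] ptr=8 lookahead=) remaining=[) $]
Step 18: reduce F->num. Stack=[E + ( F] ptr=8 lookahead=) remaining=[) $]
Step 19: reduce T->F. Stack=[E + ( T] ptr=8 lookahead=) remaining=[) $]
Step 20: reduce E->T. Stack=[E + ( E] ptr=8 lookahead=) remaining=[) $]
Step 21: shift ). Stack=[E + ( E )] ptr=9 lookahead=$ remaining=[$]
Step 22: reduce F->( E ). Stack=[E + F] ptr=9 lookahead=$ remaining=[$]
Step 23: reduce T->F. Stack=[E + T] ptr=9 lookahead=$ remaining=[$]
Step 24: reduce E->E + T. Stack=[E] ptr=9 lookahead=$ remaining=[$]
Step 25: accept. Stack=[E] ptr=9 lookahead=$ remaining=[$]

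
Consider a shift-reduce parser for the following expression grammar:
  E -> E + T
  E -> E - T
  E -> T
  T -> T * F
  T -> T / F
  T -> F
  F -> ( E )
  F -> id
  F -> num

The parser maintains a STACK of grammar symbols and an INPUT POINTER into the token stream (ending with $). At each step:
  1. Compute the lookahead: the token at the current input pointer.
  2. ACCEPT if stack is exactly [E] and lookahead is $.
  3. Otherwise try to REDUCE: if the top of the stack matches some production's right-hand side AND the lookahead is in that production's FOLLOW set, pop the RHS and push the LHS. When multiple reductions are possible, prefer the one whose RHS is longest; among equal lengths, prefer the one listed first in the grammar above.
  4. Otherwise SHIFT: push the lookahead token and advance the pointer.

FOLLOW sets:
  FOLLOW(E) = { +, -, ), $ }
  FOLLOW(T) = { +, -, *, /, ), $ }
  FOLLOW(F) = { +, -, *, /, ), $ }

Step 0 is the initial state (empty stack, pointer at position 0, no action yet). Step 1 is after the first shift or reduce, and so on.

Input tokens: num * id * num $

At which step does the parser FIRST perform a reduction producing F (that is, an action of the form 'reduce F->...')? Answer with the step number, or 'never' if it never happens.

Step 1: shift num. Stack=[num] ptr=1 lookahead=* remaining=[* id * num $]
Step 2: reduce F->num. Stack=[F] ptr=1 lookahead=* remaining=[* id * num $]

Answer: 2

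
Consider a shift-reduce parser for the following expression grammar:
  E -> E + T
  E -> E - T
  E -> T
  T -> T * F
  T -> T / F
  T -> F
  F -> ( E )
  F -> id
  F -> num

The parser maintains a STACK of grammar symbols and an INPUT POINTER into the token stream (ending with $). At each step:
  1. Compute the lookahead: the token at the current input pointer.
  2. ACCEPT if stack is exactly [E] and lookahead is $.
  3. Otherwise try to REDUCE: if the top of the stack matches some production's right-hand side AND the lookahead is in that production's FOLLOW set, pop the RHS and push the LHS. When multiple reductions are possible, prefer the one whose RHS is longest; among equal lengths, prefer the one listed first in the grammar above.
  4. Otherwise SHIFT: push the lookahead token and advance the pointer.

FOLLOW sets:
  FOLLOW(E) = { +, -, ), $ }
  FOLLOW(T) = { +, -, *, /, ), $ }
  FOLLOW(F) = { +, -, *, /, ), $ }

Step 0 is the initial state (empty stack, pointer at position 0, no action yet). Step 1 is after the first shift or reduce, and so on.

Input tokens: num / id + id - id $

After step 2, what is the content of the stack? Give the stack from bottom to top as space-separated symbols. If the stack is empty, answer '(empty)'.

Answer: F

Derivation:
Step 1: shift num. Stack=[num] ptr=1 lookahead=/ remaining=[/ id + id - id $]
Step 2: reduce F->num. Stack=[F] ptr=1 lookahead=/ remaining=[/ id + id - id $]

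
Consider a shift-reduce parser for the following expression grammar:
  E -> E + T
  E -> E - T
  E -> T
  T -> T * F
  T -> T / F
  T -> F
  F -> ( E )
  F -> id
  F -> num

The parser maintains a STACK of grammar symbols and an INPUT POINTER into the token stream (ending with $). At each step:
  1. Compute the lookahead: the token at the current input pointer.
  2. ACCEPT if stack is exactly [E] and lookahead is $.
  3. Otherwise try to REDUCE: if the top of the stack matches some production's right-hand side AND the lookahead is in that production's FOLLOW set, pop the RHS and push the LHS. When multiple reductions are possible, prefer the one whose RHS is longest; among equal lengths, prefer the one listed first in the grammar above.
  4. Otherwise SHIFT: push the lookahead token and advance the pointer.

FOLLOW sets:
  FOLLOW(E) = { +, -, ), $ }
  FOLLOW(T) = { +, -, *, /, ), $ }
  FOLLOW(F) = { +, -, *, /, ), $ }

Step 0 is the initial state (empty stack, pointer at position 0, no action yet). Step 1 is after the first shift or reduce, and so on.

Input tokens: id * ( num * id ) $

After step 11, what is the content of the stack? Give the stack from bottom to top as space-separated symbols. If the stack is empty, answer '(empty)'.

Answer: T * ( T * F

Derivation:
Step 1: shift id. Stack=[id] ptr=1 lookahead=* remaining=[* ( num * id ) $]
Step 2: reduce F->id. Stack=[F] ptr=1 lookahead=* remaining=[* ( num * id ) $]
Step 3: reduce T->F. Stack=[T] ptr=1 lookahead=* remaining=[* ( num * id ) $]
Step 4: shift *. Stack=[T *] ptr=2 lookahead=( remaining=[( num * id ) $]
Step 5: shift (. Stack=[T * (] ptr=3 lookahead=num remaining=[num * id ) $]
Step 6: shift num. Stack=[T * ( num] ptr=4 lookahead=* remaining=[* id ) $]
Step 7: reduce F->num. Stack=[T * ( F] ptr=4 lookahead=* remaining=[* id ) $]
Step 8: reduce T->F. Stack=[T * ( T] ptr=4 lookahead=* remaining=[* id ) $]
Step 9: shift *. Stack=[T * ( T *] ptr=5 lookahead=id remaining=[id ) $]
Step 10: shift id. Stack=[T * ( T * id] ptr=6 lookahead=) remaining=[) $]
Step 11: reduce F->id. Stack=[T * ( T * F] ptr=6 lookahead=) remaining=[) $]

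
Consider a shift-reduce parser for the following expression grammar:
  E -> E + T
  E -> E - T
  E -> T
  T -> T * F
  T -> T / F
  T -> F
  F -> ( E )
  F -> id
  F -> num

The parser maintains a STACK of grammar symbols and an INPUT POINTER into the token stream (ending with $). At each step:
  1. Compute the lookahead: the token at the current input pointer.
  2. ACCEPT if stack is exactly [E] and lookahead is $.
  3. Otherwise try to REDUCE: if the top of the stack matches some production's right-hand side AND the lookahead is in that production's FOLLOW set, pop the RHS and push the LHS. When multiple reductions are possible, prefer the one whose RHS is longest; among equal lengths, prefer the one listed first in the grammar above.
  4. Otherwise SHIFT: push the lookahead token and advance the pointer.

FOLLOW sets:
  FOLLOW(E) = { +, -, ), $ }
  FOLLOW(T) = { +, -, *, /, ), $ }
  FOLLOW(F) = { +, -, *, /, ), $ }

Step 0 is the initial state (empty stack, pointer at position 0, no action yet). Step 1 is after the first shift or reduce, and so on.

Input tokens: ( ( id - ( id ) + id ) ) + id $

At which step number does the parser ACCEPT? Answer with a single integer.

Answer: 35

Derivation:
Step 1: shift (. Stack=[(] ptr=1 lookahead=( remaining=[( id - ( id ) + id ) ) + id $]
Step 2: shift (. Stack=[( (] ptr=2 lookahead=id remaining=[id - ( id ) + id ) ) + id $]
Step 3: shift id. Stack=[( ( id] ptr=3 lookahead=- remaining=[- ( id ) + id ) ) + id $]
Step 4: reduce F->id. Stack=[( ( F] ptr=3 lookahead=- remaining=[- ( id ) + id ) ) + id $]
Step 5: reduce T->F. Stack=[( ( T] ptr=3 lookahead=- remaining=[- ( id ) + id ) ) + id $]
Step 6: reduce E->T. Stack=[( ( E] ptr=3 lookahead=- remaining=[- ( id ) + id ) ) + id $]
Step 7: shift -. Stack=[( ( E -] ptr=4 lookahead=( remaining=[( id ) + id ) ) + id $]
Step 8: shift (. Stack=[( ( E - (] ptr=5 lookahead=id remaining=[id ) + id ) ) + id $]
Step 9: shift id. Stack=[( ( E - ( id] ptr=6 lookahead=) remaining=[) + id ) ) + id $]
Step 10: reduce F->id. Stack=[( ( E - ( F] ptr=6 lookahead=) remaining=[) + id ) ) + id $]
Step 11: reduce T->F. Stack=[( ( E - ( T] ptr=6 lookahead=) remaining=[) + id ) ) + id $]
Step 12: reduce E->T. Stack=[( ( E - ( E] ptr=6 lookahead=) remaining=[) + id ) ) + id $]
Step 13: shift ). Stack=[( ( E - ( E )] ptr=7 lookahead=+ remaining=[+ id ) ) + id $]
Step 14: reduce F->( E ). Stack=[( ( E - F] ptr=7 lookahead=+ remaining=[+ id ) ) + id $]
Step 15: reduce T->F. Stack=[( ( E - T] ptr=7 lookahead=+ remaining=[+ id ) ) + id $]
Step 16: reduce E->E - T. Stack=[( ( E] ptr=7 lookahead=+ remaining=[+ id ) ) + id $]
Step 17: shift +. Stack=[( ( E +] ptr=8 lookahead=id remaining=[id ) ) + id $]
Step 18: shift id. Stack=[( ( E + id] ptr=9 lookahead=) remaining=[) ) + id $]
Step 19: reduce F->id. Stack=[( ( E + F] ptr=9 lookahead=) remaining=[) ) + id $]
Step 20: reduce T->F. Stack=[( ( E + T] ptr=9 lookahead=) remaining=[) ) + id $]
Step 21: reduce E->E + T. Stack=[( ( E] ptr=9 lookahead=) remaining=[) ) + id $]
Step 22: shift ). Stack=[( ( E )] ptr=10 lookahead=) remaining=[) + id $]
Step 23: reduce F->( E ). Stack=[( F] ptr=10 lookahead=) remaining=[) + id $]
Step 24: reduce T->F. Stack=[( T] ptr=10 lookahead=) remaining=[) + id $]
Step 25: reduce E->T. Stack=[( E] ptr=10 lookahead=) remaining=[) + id $]
Step 26: shift ). Stack=[( E )] ptr=11 lookahead=+ remaining=[+ id $]
Step 27: reduce F->( E ). Stack=[F] ptr=11 lookahead=+ remaining=[+ id $]
Step 28: reduce T->F. Stack=[T] ptr=11 lookahead=+ remaining=[+ id $]
Step 29: reduce E->T. Stack=[E] ptr=11 lookahead=+ remaining=[+ id $]
Step 30: shift +. Stack=[E +] ptr=12 lookahead=id remaining=[id $]
Step 31: shift id. Stack=[E + id] ptr=13 lookahead=$ remaining=[$]
Step 32: reduce F->id. Stack=[E + F] ptr=13 lookahead=$ remaining=[$]
Step 33: reduce T->F. Stack=[E + T] ptr=13 lookahead=$ remaining=[$]
Step 34: reduce E->E + T. Stack=[E] ptr=13 lookahead=$ remaining=[$]
Step 35: accept. Stack=[E] ptr=13 lookahead=$ remaining=[$]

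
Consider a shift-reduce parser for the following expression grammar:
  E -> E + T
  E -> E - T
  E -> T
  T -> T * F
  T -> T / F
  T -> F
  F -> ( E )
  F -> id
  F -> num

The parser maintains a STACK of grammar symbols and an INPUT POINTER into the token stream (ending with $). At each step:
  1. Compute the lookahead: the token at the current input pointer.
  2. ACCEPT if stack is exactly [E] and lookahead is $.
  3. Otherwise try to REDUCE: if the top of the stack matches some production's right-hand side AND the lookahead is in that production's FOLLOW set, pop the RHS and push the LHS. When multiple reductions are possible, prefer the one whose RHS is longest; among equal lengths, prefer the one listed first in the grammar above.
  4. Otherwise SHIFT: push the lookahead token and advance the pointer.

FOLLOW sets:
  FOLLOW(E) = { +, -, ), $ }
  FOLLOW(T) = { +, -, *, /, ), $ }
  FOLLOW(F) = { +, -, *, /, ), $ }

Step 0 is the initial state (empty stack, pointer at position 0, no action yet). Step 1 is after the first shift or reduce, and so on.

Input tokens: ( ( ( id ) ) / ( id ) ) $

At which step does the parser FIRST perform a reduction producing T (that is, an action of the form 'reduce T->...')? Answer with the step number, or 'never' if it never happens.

Answer: 6

Derivation:
Step 1: shift (. Stack=[(] ptr=1 lookahead=( remaining=[( ( id ) ) / ( id ) ) $]
Step 2: shift (. Stack=[( (] ptr=2 lookahead=( remaining=[( id ) ) / ( id ) ) $]
Step 3: shift (. Stack=[( ( (] ptr=3 lookahead=id remaining=[id ) ) / ( id ) ) $]
Step 4: shift id. Stack=[( ( ( id] ptr=4 lookahead=) remaining=[) ) / ( id ) ) $]
Step 5: reduce F->id. Stack=[( ( ( F] ptr=4 lookahead=) remaining=[) ) / ( id ) ) $]
Step 6: reduce T->F. Stack=[( ( ( T] ptr=4 lookahead=) remaining=[) ) / ( id ) ) $]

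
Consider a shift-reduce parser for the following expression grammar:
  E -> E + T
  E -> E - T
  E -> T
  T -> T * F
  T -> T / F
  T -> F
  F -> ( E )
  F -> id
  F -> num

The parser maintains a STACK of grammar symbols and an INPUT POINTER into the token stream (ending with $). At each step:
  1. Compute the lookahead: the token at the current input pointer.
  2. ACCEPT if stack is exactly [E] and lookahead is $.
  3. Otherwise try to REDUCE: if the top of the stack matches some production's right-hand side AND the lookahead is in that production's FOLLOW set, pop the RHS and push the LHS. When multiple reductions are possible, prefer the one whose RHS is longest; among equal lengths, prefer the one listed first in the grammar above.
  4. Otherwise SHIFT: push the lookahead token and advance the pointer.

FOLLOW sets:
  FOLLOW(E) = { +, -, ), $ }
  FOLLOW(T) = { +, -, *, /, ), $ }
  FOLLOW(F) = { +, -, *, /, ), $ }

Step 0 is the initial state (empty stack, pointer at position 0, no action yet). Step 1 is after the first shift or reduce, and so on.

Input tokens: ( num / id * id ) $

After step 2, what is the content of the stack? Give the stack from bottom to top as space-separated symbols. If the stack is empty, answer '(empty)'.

Answer: ( num

Derivation:
Step 1: shift (. Stack=[(] ptr=1 lookahead=num remaining=[num / id * id ) $]
Step 2: shift num. Stack=[( num] ptr=2 lookahead=/ remaining=[/ id * id ) $]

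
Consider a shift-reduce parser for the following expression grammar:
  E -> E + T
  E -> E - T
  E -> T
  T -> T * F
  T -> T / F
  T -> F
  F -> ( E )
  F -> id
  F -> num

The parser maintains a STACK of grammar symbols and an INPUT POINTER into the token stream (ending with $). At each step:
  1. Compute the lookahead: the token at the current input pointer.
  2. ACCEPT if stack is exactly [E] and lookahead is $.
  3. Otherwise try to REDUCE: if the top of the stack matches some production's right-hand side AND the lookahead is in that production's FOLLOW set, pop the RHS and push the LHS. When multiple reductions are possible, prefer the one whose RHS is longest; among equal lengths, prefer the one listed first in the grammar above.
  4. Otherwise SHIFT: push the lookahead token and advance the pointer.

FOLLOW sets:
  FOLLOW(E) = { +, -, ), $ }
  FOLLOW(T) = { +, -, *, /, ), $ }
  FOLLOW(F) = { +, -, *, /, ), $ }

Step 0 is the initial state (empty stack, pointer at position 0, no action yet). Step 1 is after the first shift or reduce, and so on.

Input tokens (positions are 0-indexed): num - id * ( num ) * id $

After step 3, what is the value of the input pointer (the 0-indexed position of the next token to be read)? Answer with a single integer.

Step 1: shift num. Stack=[num] ptr=1 lookahead=- remaining=[- id * ( num ) * id $]
Step 2: reduce F->num. Stack=[F] ptr=1 lookahead=- remaining=[- id * ( num ) * id $]
Step 3: reduce T->F. Stack=[T] ptr=1 lookahead=- remaining=[- id * ( num ) * id $]

Answer: 1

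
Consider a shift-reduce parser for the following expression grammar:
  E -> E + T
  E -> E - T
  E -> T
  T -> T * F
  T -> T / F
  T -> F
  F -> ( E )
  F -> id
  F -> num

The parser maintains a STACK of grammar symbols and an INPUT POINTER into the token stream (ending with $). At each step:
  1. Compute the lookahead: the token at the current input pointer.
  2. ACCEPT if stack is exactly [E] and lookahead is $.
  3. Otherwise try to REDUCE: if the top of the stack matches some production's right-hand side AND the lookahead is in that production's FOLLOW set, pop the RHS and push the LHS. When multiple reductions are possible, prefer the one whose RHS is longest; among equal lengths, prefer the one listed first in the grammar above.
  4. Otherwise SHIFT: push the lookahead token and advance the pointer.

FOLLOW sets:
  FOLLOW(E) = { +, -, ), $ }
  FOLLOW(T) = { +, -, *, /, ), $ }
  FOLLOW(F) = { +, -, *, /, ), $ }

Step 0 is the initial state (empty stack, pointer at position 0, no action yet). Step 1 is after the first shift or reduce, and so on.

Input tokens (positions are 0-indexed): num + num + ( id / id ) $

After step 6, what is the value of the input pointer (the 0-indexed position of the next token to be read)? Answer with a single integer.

Answer: 3

Derivation:
Step 1: shift num. Stack=[num] ptr=1 lookahead=+ remaining=[+ num + ( id / id ) $]
Step 2: reduce F->num. Stack=[F] ptr=1 lookahead=+ remaining=[+ num + ( id / id ) $]
Step 3: reduce T->F. Stack=[T] ptr=1 lookahead=+ remaining=[+ num + ( id / id ) $]
Step 4: reduce E->T. Stack=[E] ptr=1 lookahead=+ remaining=[+ num + ( id / id ) $]
Step 5: shift +. Stack=[E +] ptr=2 lookahead=num remaining=[num + ( id / id ) $]
Step 6: shift num. Stack=[E + num] ptr=3 lookahead=+ remaining=[+ ( id / id ) $]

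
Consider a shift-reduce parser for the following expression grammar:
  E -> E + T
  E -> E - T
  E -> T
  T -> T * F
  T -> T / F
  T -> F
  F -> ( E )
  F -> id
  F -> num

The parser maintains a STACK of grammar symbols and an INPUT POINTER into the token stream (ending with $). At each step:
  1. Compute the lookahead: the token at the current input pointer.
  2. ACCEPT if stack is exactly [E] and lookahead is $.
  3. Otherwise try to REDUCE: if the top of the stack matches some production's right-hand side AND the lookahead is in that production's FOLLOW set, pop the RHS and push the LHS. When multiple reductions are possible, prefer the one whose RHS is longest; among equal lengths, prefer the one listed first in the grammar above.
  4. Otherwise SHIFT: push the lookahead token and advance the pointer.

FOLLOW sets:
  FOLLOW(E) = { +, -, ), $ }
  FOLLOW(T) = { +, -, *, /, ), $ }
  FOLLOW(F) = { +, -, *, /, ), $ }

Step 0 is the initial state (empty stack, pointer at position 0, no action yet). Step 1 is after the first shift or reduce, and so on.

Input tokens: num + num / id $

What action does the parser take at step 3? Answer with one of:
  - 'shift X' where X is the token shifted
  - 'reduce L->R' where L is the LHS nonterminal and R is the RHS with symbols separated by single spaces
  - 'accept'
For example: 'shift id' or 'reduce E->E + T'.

Step 1: shift num. Stack=[num] ptr=1 lookahead=+ remaining=[+ num / id $]
Step 2: reduce F->num. Stack=[F] ptr=1 lookahead=+ remaining=[+ num / id $]
Step 3: reduce T->F. Stack=[T] ptr=1 lookahead=+ remaining=[+ num / id $]

Answer: reduce T->F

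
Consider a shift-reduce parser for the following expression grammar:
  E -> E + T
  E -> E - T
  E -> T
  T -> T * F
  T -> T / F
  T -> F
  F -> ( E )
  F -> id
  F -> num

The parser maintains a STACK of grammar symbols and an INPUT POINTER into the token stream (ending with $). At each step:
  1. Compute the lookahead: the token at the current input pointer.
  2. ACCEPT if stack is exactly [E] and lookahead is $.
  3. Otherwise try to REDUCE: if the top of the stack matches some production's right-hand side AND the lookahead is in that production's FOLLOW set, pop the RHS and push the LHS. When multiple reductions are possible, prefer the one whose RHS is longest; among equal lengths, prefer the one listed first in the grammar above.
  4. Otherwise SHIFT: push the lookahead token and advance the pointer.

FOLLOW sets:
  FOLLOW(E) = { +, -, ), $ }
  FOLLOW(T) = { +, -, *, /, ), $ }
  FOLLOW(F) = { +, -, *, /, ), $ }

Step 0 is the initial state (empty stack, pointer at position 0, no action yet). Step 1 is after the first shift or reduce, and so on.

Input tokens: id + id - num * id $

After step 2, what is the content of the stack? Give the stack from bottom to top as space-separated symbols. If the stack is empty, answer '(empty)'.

Answer: F

Derivation:
Step 1: shift id. Stack=[id] ptr=1 lookahead=+ remaining=[+ id - num * id $]
Step 2: reduce F->id. Stack=[F] ptr=1 lookahead=+ remaining=[+ id - num * id $]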